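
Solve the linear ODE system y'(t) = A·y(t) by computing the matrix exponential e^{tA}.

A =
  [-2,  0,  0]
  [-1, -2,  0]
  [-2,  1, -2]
e^{tA} =
  [exp(-2*t), 0, 0]
  [-t*exp(-2*t), exp(-2*t), 0]
  [-t^2*exp(-2*t)/2 - 2*t*exp(-2*t), t*exp(-2*t), exp(-2*t)]

Strategy: write A = P · J · P⁻¹ where J is a Jordan canonical form, so e^{tA} = P · e^{tJ} · P⁻¹, and e^{tJ} can be computed block-by-block.

A has Jordan form
J =
  [-2,  1,  0]
  [ 0, -2,  1]
  [ 0,  0, -2]
(up to reordering of blocks).

Per-block formulas:
  For a 3×3 Jordan block J_3(-2): exp(t · J_3(-2)) = e^(-2t)·(I + t·N + (t^2/2)·N^2), where N is the 3×3 nilpotent shift.

After assembling e^{tJ} and conjugating by P, we get:

e^{tA} =
  [exp(-2*t), 0, 0]
  [-t*exp(-2*t), exp(-2*t), 0]
  [-t^2*exp(-2*t)/2 - 2*t*exp(-2*t), t*exp(-2*t), exp(-2*t)]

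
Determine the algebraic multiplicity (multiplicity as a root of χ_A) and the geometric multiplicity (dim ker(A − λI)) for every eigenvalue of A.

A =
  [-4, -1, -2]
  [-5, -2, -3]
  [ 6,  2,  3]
λ = -1: alg = 3, geom = 1

Step 1 — factor the characteristic polynomial to read off the algebraic multiplicities:
  χ_A(x) = (x + 1)^3

Step 2 — compute geometric multiplicities via the rank-nullity identity g(λ) = n − rank(A − λI):
  rank(A − (-1)·I) = 2, so dim ker(A − (-1)·I) = n − 2 = 1

Summary:
  λ = -1: algebraic multiplicity = 3, geometric multiplicity = 1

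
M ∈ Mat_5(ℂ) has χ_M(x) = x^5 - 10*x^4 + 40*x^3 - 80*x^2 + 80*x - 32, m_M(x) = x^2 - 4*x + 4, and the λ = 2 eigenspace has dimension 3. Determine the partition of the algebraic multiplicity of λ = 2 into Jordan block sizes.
Block sizes for λ = 2: [2, 2, 1]

Step 1 — from the characteristic polynomial, algebraic multiplicity of λ = 2 is 5. From dim ker(M − (2)·I) = 3, there are exactly 3 Jordan blocks for λ = 2.
Step 2 — from the minimal polynomial, the factor (x − 2)^2 tells us the largest block for λ = 2 has size 2.
Step 3 — with total size 5, 3 blocks, and largest block 2, the block sizes (in nonincreasing order) are [2, 2, 1].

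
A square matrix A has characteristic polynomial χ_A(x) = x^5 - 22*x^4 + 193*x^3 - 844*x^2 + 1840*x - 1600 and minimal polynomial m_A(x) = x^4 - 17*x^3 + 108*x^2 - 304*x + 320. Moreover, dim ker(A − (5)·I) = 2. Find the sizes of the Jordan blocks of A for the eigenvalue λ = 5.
Block sizes for λ = 5: [1, 1]

Step 1 — from the characteristic polynomial, algebraic multiplicity of λ = 5 is 2. From dim ker(A − (5)·I) = 2, there are exactly 2 Jordan blocks for λ = 5.
Step 2 — from the minimal polynomial, the factor (x − 5) tells us the largest block for λ = 5 has size 1.
Step 3 — with total size 2, 2 blocks, and largest block 1, the block sizes (in nonincreasing order) are [1, 1].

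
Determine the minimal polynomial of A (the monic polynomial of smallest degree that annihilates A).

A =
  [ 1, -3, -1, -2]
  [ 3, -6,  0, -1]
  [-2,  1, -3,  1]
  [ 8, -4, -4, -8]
x^3 + 12*x^2 + 48*x + 64

The characteristic polynomial is χ_A(x) = (x + 4)^4, so the eigenvalues are known. The minimal polynomial is
  m_A(x) = Π_λ (x − λ)^{k_λ}
where k_λ is the size of the *largest* Jordan block for λ (equivalently, the smallest k with (A − λI)^k v = 0 for every generalised eigenvector v of λ).

  λ = -4: largest Jordan block has size 3, contributing (x + 4)^3

So m_A(x) = (x + 4)^3 = x^3 + 12*x^2 + 48*x + 64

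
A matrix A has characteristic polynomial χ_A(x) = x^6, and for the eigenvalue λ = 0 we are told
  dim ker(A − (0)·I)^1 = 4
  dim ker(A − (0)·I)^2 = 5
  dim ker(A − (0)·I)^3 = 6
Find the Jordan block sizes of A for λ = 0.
Block sizes for λ = 0: [3, 1, 1, 1]

From the dimensions of kernels of powers, the number of Jordan blocks of size at least j is d_j − d_{j−1} where d_j = dim ker(N^j) (with d_0 = 0). Computing the differences gives [4, 1, 1].
The number of blocks of size exactly k is (#blocks of size ≥ k) − (#blocks of size ≥ k + 1), so the partition is: 3 block(s) of size 1, 1 block(s) of size 3.
In nonincreasing order the block sizes are [3, 1, 1, 1].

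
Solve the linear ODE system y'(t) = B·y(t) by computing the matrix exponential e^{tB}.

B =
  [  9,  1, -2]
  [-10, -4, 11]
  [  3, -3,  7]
e^{tB} =
  [9*t^2*exp(4*t)/2 + 5*t*exp(4*t) + exp(4*t), 3*t^2*exp(4*t)/2 + t*exp(4*t), -5*t^2*exp(4*t)/2 - 2*t*exp(4*t)]
  [63*t^2*exp(4*t)/2 - 10*t*exp(4*t), 21*t^2*exp(4*t)/2 - 8*t*exp(4*t) + exp(4*t), -35*t^2*exp(4*t)/2 + 11*t*exp(4*t)]
  [27*t^2*exp(4*t) + 3*t*exp(4*t), 9*t^2*exp(4*t) - 3*t*exp(4*t), -15*t^2*exp(4*t) + 3*t*exp(4*t) + exp(4*t)]

Strategy: write B = P · J · P⁻¹ where J is a Jordan canonical form, so e^{tB} = P · e^{tJ} · P⁻¹, and e^{tJ} can be computed block-by-block.

B has Jordan form
J =
  [4, 1, 0]
  [0, 4, 1]
  [0, 0, 4]
(up to reordering of blocks).

Per-block formulas:
  For a 3×3 Jordan block J_3(4): exp(t · J_3(4)) = e^(4t)·(I + t·N + (t^2/2)·N^2), where N is the 3×3 nilpotent shift.

After assembling e^{tJ} and conjugating by P, we get:

e^{tB} =
  [9*t^2*exp(4*t)/2 + 5*t*exp(4*t) + exp(4*t), 3*t^2*exp(4*t)/2 + t*exp(4*t), -5*t^2*exp(4*t)/2 - 2*t*exp(4*t)]
  [63*t^2*exp(4*t)/2 - 10*t*exp(4*t), 21*t^2*exp(4*t)/2 - 8*t*exp(4*t) + exp(4*t), -35*t^2*exp(4*t)/2 + 11*t*exp(4*t)]
  [27*t^2*exp(4*t) + 3*t*exp(4*t), 9*t^2*exp(4*t) - 3*t*exp(4*t), -15*t^2*exp(4*t) + 3*t*exp(4*t) + exp(4*t)]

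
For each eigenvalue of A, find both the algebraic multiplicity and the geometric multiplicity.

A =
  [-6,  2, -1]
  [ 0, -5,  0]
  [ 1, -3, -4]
λ = -5: alg = 3, geom = 1

Step 1 — factor the characteristic polynomial to read off the algebraic multiplicities:
  χ_A(x) = (x + 5)^3

Step 2 — compute geometric multiplicities via the rank-nullity identity g(λ) = n − rank(A − λI):
  rank(A − (-5)·I) = 2, so dim ker(A − (-5)·I) = n − 2 = 1

Summary:
  λ = -5: algebraic multiplicity = 3, geometric multiplicity = 1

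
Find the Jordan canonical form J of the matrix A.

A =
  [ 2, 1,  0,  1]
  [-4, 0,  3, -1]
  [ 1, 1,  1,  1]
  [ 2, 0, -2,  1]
J_3(1) ⊕ J_1(1)

The characteristic polynomial is
  det(x·I − A) = x^4 - 4*x^3 + 6*x^2 - 4*x + 1 = (x - 1)^4

Eigenvalues and multiplicities (the geometric multiplicity of λ is n − rank(A − λI), which equals the number of Jordan blocks for λ):
  λ = 1: algebraic multiplicity = 4, geometric multiplicity = 2

Determining the block sizes for each eigenvalue:
  λ = 1: with am = 4 and gm = 2, the partition is not yet determined (e.g. several partitions of 4 into 2 parts exist). Let N = A − (1)·I. Computing rank(N^1) = 2, rank(N^2) = 1, rank(N^3) = 0; the number of blocks of size ≥ j is rank(N^{j−1}) − rank(N^j), giving [2, 1, 1]. So we have 1 block(s) of size 3, 1 block(s) of size 1 → block sizes [3, 1]

Assembling the blocks gives a Jordan form
J =
  [1, 1, 0, 0]
  [0, 1, 1, 0]
  [0, 0, 1, 0]
  [0, 0, 0, 1]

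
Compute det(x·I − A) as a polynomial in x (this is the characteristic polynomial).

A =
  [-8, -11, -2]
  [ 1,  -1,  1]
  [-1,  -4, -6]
x^3 + 15*x^2 + 75*x + 125

Expanding det(x·I − A) (e.g. by cofactor expansion or by noting that A is similar to its Jordan form J, which has the same characteristic polynomial as A) gives
  χ_A(x) = x^3 + 15*x^2 + 75*x + 125
which factors as (x + 5)^3. The eigenvalues (with algebraic multiplicities) are λ = -5 with multiplicity 3.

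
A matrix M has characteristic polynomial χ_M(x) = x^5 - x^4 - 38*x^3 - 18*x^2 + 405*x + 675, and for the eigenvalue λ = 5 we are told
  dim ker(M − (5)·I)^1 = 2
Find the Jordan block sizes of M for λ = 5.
Block sizes for λ = 5: [1, 1]

From the dimensions of kernels of powers, the number of Jordan blocks of size at least j is d_j − d_{j−1} where d_j = dim ker(N^j) (with d_0 = 0). Computing the differences gives [2].
The number of blocks of size exactly k is (#blocks of size ≥ k) − (#blocks of size ≥ k + 1), so the partition is: 2 block(s) of size 1.
In nonincreasing order the block sizes are [1, 1].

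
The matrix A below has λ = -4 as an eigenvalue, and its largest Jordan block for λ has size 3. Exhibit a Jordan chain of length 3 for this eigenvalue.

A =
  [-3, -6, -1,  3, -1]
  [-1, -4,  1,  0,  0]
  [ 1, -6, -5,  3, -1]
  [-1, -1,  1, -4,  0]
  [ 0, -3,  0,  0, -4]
A Jordan chain for λ = -4 of length 3:
v_1 = (3, 0, 3, 1, 3)ᵀ
v_2 = (1, -1, 1, -1, 0)ᵀ
v_3 = (1, 0, 0, 0, 0)ᵀ

Let N = A − (-4)·I. We want v_3 with N^3 v_3 = 0 but N^2 v_3 ≠ 0; then v_{j-1} := N · v_j for j = 3, …, 2.

Pick v_3 = (1, 0, 0, 0, 0)ᵀ.
Then v_2 = N · v_3 = (1, -1, 1, -1, 0)ᵀ.
Then v_1 = N · v_2 = (3, 0, 3, 1, 3)ᵀ.

Sanity check: (A − (-4)·I) v_1 = (0, 0, 0, 0, 0)ᵀ = 0. ✓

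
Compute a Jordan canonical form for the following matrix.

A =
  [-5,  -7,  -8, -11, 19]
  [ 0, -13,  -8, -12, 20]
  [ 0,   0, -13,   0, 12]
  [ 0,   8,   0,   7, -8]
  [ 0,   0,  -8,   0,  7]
J_2(-5) ⊕ J_1(-5) ⊕ J_1(-1) ⊕ J_1(-1)

The characteristic polynomial is
  det(x·I − A) = x^5 + 17*x^4 + 106*x^3 + 290*x^2 + 325*x + 125 = (x + 1)^2*(x + 5)^3

Eigenvalues and multiplicities (the geometric multiplicity of λ is n − rank(A − λI), which equals the number of Jordan blocks for λ):
  λ = -5: algebraic multiplicity = 3, geometric multiplicity = 2
  λ = -1: algebraic multiplicity = 2, geometric multiplicity = 2

Determining the block sizes for each eigenvalue:
  λ = -5: 2 blocks summing to 3 forces exactly one block of size 2 and the rest size 1 → block sizes [2, 1]
  λ = -1: gm = am = 2, so every block has size 1 → block sizes [1, 1]

Assembling the blocks gives a Jordan form
J =
  [-5,  1,  0,  0,  0]
  [ 0, -5,  0,  0,  0]
  [ 0,  0, -5,  0,  0]
  [ 0,  0,  0, -1,  0]
  [ 0,  0,  0,  0, -1]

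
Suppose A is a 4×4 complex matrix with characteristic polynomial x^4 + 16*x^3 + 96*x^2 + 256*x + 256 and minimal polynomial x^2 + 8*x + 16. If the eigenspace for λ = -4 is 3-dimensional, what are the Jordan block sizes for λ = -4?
Block sizes for λ = -4: [2, 1, 1]

Step 1 — from the characteristic polynomial, algebraic multiplicity of λ = -4 is 4. From dim ker(A − (-4)·I) = 3, there are exactly 3 Jordan blocks for λ = -4.
Step 2 — from the minimal polynomial, the factor (x + 4)^2 tells us the largest block for λ = -4 has size 2.
Step 3 — with total size 4, 3 blocks, and largest block 2, the block sizes (in nonincreasing order) are [2, 1, 1].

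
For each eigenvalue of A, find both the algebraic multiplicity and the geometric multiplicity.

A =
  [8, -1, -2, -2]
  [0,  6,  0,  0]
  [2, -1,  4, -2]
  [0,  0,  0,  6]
λ = 6: alg = 4, geom = 3

Step 1 — factor the characteristic polynomial to read off the algebraic multiplicities:
  χ_A(x) = (x - 6)^4

Step 2 — compute geometric multiplicities via the rank-nullity identity g(λ) = n − rank(A − λI):
  rank(A − (6)·I) = 1, so dim ker(A − (6)·I) = n − 1 = 3

Summary:
  λ = 6: algebraic multiplicity = 4, geometric multiplicity = 3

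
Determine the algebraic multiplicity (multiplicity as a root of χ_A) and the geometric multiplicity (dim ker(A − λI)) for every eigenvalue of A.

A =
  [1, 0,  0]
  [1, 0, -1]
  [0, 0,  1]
λ = 0: alg = 1, geom = 1; λ = 1: alg = 2, geom = 2

Step 1 — factor the characteristic polynomial to read off the algebraic multiplicities:
  χ_A(x) = x*(x - 1)^2

Step 2 — compute geometric multiplicities via the rank-nullity identity g(λ) = n − rank(A − λI):
  rank(A − (0)·I) = 2, so dim ker(A − (0)·I) = n − 2 = 1
  rank(A − (1)·I) = 1, so dim ker(A − (1)·I) = n − 1 = 2

Summary:
  λ = 0: algebraic multiplicity = 1, geometric multiplicity = 1
  λ = 1: algebraic multiplicity = 2, geometric multiplicity = 2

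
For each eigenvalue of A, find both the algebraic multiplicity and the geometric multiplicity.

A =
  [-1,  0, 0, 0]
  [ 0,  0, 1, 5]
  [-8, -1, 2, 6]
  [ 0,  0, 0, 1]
λ = -1: alg = 1, geom = 1; λ = 1: alg = 3, geom = 1

Step 1 — factor the characteristic polynomial to read off the algebraic multiplicities:
  χ_A(x) = (x - 1)^3*(x + 1)

Step 2 — compute geometric multiplicities via the rank-nullity identity g(λ) = n − rank(A − λI):
  rank(A − (-1)·I) = 3, so dim ker(A − (-1)·I) = n − 3 = 1
  rank(A − (1)·I) = 3, so dim ker(A − (1)·I) = n − 3 = 1

Summary:
  λ = -1: algebraic multiplicity = 1, geometric multiplicity = 1
  λ = 1: algebraic multiplicity = 3, geometric multiplicity = 1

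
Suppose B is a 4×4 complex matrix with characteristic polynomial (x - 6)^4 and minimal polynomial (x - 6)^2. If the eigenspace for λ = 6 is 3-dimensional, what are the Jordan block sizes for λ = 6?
Block sizes for λ = 6: [2, 1, 1]

Step 1 — from the characteristic polynomial, algebraic multiplicity of λ = 6 is 4. From dim ker(B − (6)·I) = 3, there are exactly 3 Jordan blocks for λ = 6.
Step 2 — from the minimal polynomial, the factor (x − 6)^2 tells us the largest block for λ = 6 has size 2.
Step 3 — with total size 4, 3 blocks, and largest block 2, the block sizes (in nonincreasing order) are [2, 1, 1].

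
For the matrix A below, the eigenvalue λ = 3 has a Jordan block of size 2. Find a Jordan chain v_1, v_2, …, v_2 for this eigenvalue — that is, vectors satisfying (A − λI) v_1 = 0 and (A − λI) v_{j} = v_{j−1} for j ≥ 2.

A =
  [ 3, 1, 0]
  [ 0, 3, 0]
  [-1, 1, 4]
A Jordan chain for λ = 3 of length 2:
v_1 = (1, 0, 1)ᵀ
v_2 = (0, 1, 0)ᵀ

Let N = A − (3)·I. We want v_2 with N^2 v_2 = 0 but N^1 v_2 ≠ 0; then v_{j-1} := N · v_j for j = 2, …, 2.

Pick v_2 = (0, 1, 0)ᵀ.
Then v_1 = N · v_2 = (1, 0, 1)ᵀ.

Sanity check: (A − (3)·I) v_1 = (0, 0, 0)ᵀ = 0. ✓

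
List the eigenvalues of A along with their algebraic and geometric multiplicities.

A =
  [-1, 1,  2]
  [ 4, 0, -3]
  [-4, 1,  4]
λ = 1: alg = 3, geom = 1

Step 1 — factor the characteristic polynomial to read off the algebraic multiplicities:
  χ_A(x) = (x - 1)^3

Step 2 — compute geometric multiplicities via the rank-nullity identity g(λ) = n − rank(A − λI):
  rank(A − (1)·I) = 2, so dim ker(A − (1)·I) = n − 2 = 1

Summary:
  λ = 1: algebraic multiplicity = 3, geometric multiplicity = 1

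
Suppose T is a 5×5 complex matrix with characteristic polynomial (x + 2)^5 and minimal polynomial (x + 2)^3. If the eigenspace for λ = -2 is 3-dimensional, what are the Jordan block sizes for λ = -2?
Block sizes for λ = -2: [3, 1, 1]

Step 1 — from the characteristic polynomial, algebraic multiplicity of λ = -2 is 5. From dim ker(T − (-2)·I) = 3, there are exactly 3 Jordan blocks for λ = -2.
Step 2 — from the minimal polynomial, the factor (x + 2)^3 tells us the largest block for λ = -2 has size 3.
Step 3 — with total size 5, 3 blocks, and largest block 3, the block sizes (in nonincreasing order) are [3, 1, 1].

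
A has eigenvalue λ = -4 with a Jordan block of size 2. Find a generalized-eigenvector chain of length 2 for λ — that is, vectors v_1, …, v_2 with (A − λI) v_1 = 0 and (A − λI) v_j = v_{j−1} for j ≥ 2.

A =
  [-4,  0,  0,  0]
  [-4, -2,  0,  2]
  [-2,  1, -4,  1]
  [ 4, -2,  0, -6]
A Jordan chain for λ = -4 of length 2:
v_1 = (0, -4, -2, 4)ᵀ
v_2 = (1, 0, 0, 0)ᵀ

Let N = A − (-4)·I. We want v_2 with N^2 v_2 = 0 but N^1 v_2 ≠ 0; then v_{j-1} := N · v_j for j = 2, …, 2.

Pick v_2 = (1, 0, 0, 0)ᵀ.
Then v_1 = N · v_2 = (0, -4, -2, 4)ᵀ.

Sanity check: (A − (-4)·I) v_1 = (0, 0, 0, 0)ᵀ = 0. ✓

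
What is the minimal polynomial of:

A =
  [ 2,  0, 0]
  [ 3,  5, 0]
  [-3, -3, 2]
x^2 - 7*x + 10

The characteristic polynomial is χ_A(x) = (x - 5)*(x - 2)^2, so the eigenvalues are known. The minimal polynomial is
  m_A(x) = Π_λ (x − λ)^{k_λ}
where k_λ is the size of the *largest* Jordan block for λ (equivalently, the smallest k with (A − λI)^k v = 0 for every generalised eigenvector v of λ).

  λ = 2: largest Jordan block has size 1, contributing (x − 2)
  λ = 5: largest Jordan block has size 1, contributing (x − 5)

So m_A(x) = (x - 5)*(x - 2) = x^2 - 7*x + 10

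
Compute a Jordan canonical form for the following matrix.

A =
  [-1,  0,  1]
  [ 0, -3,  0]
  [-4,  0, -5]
J_2(-3) ⊕ J_1(-3)

The characteristic polynomial is
  det(x·I − A) = x^3 + 9*x^2 + 27*x + 27 = (x + 3)^3

Eigenvalues and multiplicities (the geometric multiplicity of λ is n − rank(A − λI), which equals the number of Jordan blocks for λ):
  λ = -3: algebraic multiplicity = 3, geometric multiplicity = 2

Determining the block sizes for each eigenvalue:
  λ = -3: 2 blocks summing to 3 forces exactly one block of size 2 and the rest size 1 → block sizes [2, 1]

Assembling the blocks gives a Jordan form
J =
  [-3,  1,  0]
  [ 0, -3,  0]
  [ 0,  0, -3]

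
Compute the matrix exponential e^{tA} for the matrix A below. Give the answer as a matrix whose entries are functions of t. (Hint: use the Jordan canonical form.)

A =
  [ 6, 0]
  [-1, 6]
e^{tA} =
  [exp(6*t), 0]
  [-t*exp(6*t), exp(6*t)]

Strategy: write A = P · J · P⁻¹ where J is a Jordan canonical form, so e^{tA} = P · e^{tJ} · P⁻¹, and e^{tJ} can be computed block-by-block.

A has Jordan form
J =
  [6, 1]
  [0, 6]
(up to reordering of blocks).

Per-block formulas:
  For a 2×2 Jordan block J_2(6): exp(t · J_2(6)) = e^(6t)·(I + t·N), where N is the 2×2 nilpotent shift.

After assembling e^{tJ} and conjugating by P, we get:

e^{tA} =
  [exp(6*t), 0]
  [-t*exp(6*t), exp(6*t)]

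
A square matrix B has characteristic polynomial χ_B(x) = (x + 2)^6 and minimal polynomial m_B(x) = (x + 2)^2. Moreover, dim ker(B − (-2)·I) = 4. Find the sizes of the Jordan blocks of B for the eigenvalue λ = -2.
Block sizes for λ = -2: [2, 2, 1, 1]

Step 1 — from the characteristic polynomial, algebraic multiplicity of λ = -2 is 6. From dim ker(B − (-2)·I) = 4, there are exactly 4 Jordan blocks for λ = -2.
Step 2 — from the minimal polynomial, the factor (x + 2)^2 tells us the largest block for λ = -2 has size 2.
Step 3 — with total size 6, 4 blocks, and largest block 2, the block sizes (in nonincreasing order) are [2, 2, 1, 1].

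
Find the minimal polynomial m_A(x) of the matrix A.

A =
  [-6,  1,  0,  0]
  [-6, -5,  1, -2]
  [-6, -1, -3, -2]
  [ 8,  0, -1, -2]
x^3 + 12*x^2 + 48*x + 64

The characteristic polynomial is χ_A(x) = (x + 4)^4, so the eigenvalues are known. The minimal polynomial is
  m_A(x) = Π_λ (x − λ)^{k_λ}
where k_λ is the size of the *largest* Jordan block for λ (equivalently, the smallest k with (A − λI)^k v = 0 for every generalised eigenvector v of λ).

  λ = -4: largest Jordan block has size 3, contributing (x + 4)^3

So m_A(x) = (x + 4)^3 = x^3 + 12*x^2 + 48*x + 64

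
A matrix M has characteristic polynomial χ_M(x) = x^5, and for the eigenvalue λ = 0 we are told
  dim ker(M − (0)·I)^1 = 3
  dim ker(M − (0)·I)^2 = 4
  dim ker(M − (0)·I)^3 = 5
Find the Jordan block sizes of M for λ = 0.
Block sizes for λ = 0: [3, 1, 1]

From the dimensions of kernels of powers, the number of Jordan blocks of size at least j is d_j − d_{j−1} where d_j = dim ker(N^j) (with d_0 = 0). Computing the differences gives [3, 1, 1].
The number of blocks of size exactly k is (#blocks of size ≥ k) − (#blocks of size ≥ k + 1), so the partition is: 2 block(s) of size 1, 1 block(s) of size 3.
In nonincreasing order the block sizes are [3, 1, 1].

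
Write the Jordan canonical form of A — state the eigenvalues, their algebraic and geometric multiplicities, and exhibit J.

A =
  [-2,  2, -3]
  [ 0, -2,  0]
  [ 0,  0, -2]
J_2(-2) ⊕ J_1(-2)

The characteristic polynomial is
  det(x·I − A) = x^3 + 6*x^2 + 12*x + 8 = (x + 2)^3

Eigenvalues and multiplicities (the geometric multiplicity of λ is n − rank(A − λI), which equals the number of Jordan blocks for λ):
  λ = -2: algebraic multiplicity = 3, geometric multiplicity = 2

Determining the block sizes for each eigenvalue:
  λ = -2: 2 blocks summing to 3 forces exactly one block of size 2 and the rest size 1 → block sizes [2, 1]

Assembling the blocks gives a Jordan form
J =
  [-2,  1,  0]
  [ 0, -2,  0]
  [ 0,  0, -2]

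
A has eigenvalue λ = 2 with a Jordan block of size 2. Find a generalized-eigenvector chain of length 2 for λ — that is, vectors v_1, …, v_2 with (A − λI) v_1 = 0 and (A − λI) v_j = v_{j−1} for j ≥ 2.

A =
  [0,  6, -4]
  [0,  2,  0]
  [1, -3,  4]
A Jordan chain for λ = 2 of length 2:
v_1 = (-2, 0, 1)ᵀ
v_2 = (1, 0, 0)ᵀ

Let N = A − (2)·I. We want v_2 with N^2 v_2 = 0 but N^1 v_2 ≠ 0; then v_{j-1} := N · v_j for j = 2, …, 2.

Pick v_2 = (1, 0, 0)ᵀ.
Then v_1 = N · v_2 = (-2, 0, 1)ᵀ.

Sanity check: (A − (2)·I) v_1 = (0, 0, 0)ᵀ = 0. ✓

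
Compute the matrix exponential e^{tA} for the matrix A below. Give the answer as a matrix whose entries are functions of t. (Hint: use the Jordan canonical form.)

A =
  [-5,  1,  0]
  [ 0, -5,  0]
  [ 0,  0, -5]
e^{tA} =
  [exp(-5*t), t*exp(-5*t), 0]
  [0, exp(-5*t), 0]
  [0, 0, exp(-5*t)]

Strategy: write A = P · J · P⁻¹ where J is a Jordan canonical form, so e^{tA} = P · e^{tJ} · P⁻¹, and e^{tJ} can be computed block-by-block.

A has Jordan form
J =
  [-5,  1,  0]
  [ 0, -5,  0]
  [ 0,  0, -5]
(up to reordering of blocks).

Per-block formulas:
  For a 1×1 block at λ = -5: exp(t · [-5]) = [e^(-5t)].
  For a 2×2 Jordan block J_2(-5): exp(t · J_2(-5)) = e^(-5t)·(I + t·N), where N is the 2×2 nilpotent shift.

After assembling e^{tJ} and conjugating by P, we get:

e^{tA} =
  [exp(-5*t), t*exp(-5*t), 0]
  [0, exp(-5*t), 0]
  [0, 0, exp(-5*t)]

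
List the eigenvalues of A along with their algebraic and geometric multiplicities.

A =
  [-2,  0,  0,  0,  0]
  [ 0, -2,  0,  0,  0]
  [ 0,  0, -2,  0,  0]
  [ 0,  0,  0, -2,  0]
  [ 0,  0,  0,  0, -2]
λ = -2: alg = 5, geom = 5

Step 1 — factor the characteristic polynomial to read off the algebraic multiplicities:
  χ_A(x) = (x + 2)^5

Step 2 — compute geometric multiplicities via the rank-nullity identity g(λ) = n − rank(A − λI):
  rank(A − (-2)·I) = 0, so dim ker(A − (-2)·I) = n − 0 = 5

Summary:
  λ = -2: algebraic multiplicity = 5, geometric multiplicity = 5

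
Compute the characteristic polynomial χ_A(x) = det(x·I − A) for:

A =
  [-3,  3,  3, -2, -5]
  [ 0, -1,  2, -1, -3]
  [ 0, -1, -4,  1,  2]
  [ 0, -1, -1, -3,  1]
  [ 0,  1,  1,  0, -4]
x^5 + 15*x^4 + 90*x^3 + 270*x^2 + 405*x + 243

Expanding det(x·I − A) (e.g. by cofactor expansion or by noting that A is similar to its Jordan form J, which has the same characteristic polynomial as A) gives
  χ_A(x) = x^5 + 15*x^4 + 90*x^3 + 270*x^2 + 405*x + 243
which factors as (x + 3)^5. The eigenvalues (with algebraic multiplicities) are λ = -3 with multiplicity 5.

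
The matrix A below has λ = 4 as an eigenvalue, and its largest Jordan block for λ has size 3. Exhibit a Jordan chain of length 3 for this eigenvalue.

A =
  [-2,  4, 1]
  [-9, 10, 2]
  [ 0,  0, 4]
A Jordan chain for λ = 4 of length 3:
v_1 = (2, 3, 0)ᵀ
v_2 = (1, 2, 0)ᵀ
v_3 = (0, 0, 1)ᵀ

Let N = A − (4)·I. We want v_3 with N^3 v_3 = 0 but N^2 v_3 ≠ 0; then v_{j-1} := N · v_j for j = 3, …, 2.

Pick v_3 = (0, 0, 1)ᵀ.
Then v_2 = N · v_3 = (1, 2, 0)ᵀ.
Then v_1 = N · v_2 = (2, 3, 0)ᵀ.

Sanity check: (A − (4)·I) v_1 = (0, 0, 0)ᵀ = 0. ✓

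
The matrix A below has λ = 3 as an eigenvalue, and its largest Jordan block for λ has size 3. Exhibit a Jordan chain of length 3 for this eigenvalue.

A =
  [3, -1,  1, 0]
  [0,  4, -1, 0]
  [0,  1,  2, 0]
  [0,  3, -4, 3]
A Jordan chain for λ = 3 of length 3:
v_1 = (0, 0, 0, -1)ᵀ
v_2 = (-1, 1, 1, 3)ᵀ
v_3 = (0, 1, 0, 0)ᵀ

Let N = A − (3)·I. We want v_3 with N^3 v_3 = 0 but N^2 v_3 ≠ 0; then v_{j-1} := N · v_j for j = 3, …, 2.

Pick v_3 = (0, 1, 0, 0)ᵀ.
Then v_2 = N · v_3 = (-1, 1, 1, 3)ᵀ.
Then v_1 = N · v_2 = (0, 0, 0, -1)ᵀ.

Sanity check: (A − (3)·I) v_1 = (0, 0, 0, 0)ᵀ = 0. ✓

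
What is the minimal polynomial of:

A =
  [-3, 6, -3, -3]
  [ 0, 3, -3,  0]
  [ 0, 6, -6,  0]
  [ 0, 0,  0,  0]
x^2 + 3*x

The characteristic polynomial is χ_A(x) = x^2*(x + 3)^2, so the eigenvalues are known. The minimal polynomial is
  m_A(x) = Π_λ (x − λ)^{k_λ}
where k_λ is the size of the *largest* Jordan block for λ (equivalently, the smallest k with (A − λI)^k v = 0 for every generalised eigenvector v of λ).

  λ = -3: largest Jordan block has size 1, contributing (x + 3)
  λ = 0: largest Jordan block has size 1, contributing (x − 0)

So m_A(x) = x*(x + 3) = x^2 + 3*x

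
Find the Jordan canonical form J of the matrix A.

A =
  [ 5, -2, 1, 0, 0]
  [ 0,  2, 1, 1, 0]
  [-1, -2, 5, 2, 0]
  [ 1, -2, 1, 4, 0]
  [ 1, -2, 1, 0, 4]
J_2(4) ⊕ J_2(4) ⊕ J_1(4)

The characteristic polynomial is
  det(x·I − A) = x^5 - 20*x^4 + 160*x^3 - 640*x^2 + 1280*x - 1024 = (x - 4)^5

Eigenvalues and multiplicities (the geometric multiplicity of λ is n − rank(A − λI), which equals the number of Jordan blocks for λ):
  λ = 4: algebraic multiplicity = 5, geometric multiplicity = 3

Determining the block sizes for each eigenvalue:
  λ = 4: with am = 5 and gm = 3, the partition is not yet determined (e.g. several partitions of 5 into 3 parts exist). Let N = A − (4)·I. Computing rank(N^1) = 2, rank(N^2) = 0; the number of blocks of size ≥ j is rank(N^{j−1}) − rank(N^j), giving [3, 2]. So we have 2 block(s) of size 2, 1 block(s) of size 1 → block sizes [2, 2, 1]

Assembling the blocks gives a Jordan form
J =
  [4, 1, 0, 0, 0]
  [0, 4, 0, 0, 0]
  [0, 0, 4, 1, 0]
  [0, 0, 0, 4, 0]
  [0, 0, 0, 0, 4]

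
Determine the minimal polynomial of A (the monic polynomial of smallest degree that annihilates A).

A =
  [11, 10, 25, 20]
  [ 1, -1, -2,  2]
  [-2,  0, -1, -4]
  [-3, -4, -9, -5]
x^3 - 3*x^2 + 3*x - 1

The characteristic polynomial is χ_A(x) = (x - 1)^4, so the eigenvalues are known. The minimal polynomial is
  m_A(x) = Π_λ (x − λ)^{k_λ}
where k_λ is the size of the *largest* Jordan block for λ (equivalently, the smallest k with (A − λI)^k v = 0 for every generalised eigenvector v of λ).

  λ = 1: largest Jordan block has size 3, contributing (x − 1)^3

So m_A(x) = (x - 1)^3 = x^3 - 3*x^2 + 3*x - 1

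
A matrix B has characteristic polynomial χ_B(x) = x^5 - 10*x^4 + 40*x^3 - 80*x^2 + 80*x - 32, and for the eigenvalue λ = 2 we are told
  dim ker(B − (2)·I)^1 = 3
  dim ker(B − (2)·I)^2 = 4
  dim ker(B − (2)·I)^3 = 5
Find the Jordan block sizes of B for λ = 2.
Block sizes for λ = 2: [3, 1, 1]

From the dimensions of kernels of powers, the number of Jordan blocks of size at least j is d_j − d_{j−1} where d_j = dim ker(N^j) (with d_0 = 0). Computing the differences gives [3, 1, 1].
The number of blocks of size exactly k is (#blocks of size ≥ k) − (#blocks of size ≥ k + 1), so the partition is: 2 block(s) of size 1, 1 block(s) of size 3.
In nonincreasing order the block sizes are [3, 1, 1].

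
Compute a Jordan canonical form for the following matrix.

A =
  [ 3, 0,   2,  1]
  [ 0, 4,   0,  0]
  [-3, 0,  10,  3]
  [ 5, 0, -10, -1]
J_2(4) ⊕ J_1(4) ⊕ J_1(4)

The characteristic polynomial is
  det(x·I − A) = x^4 - 16*x^3 + 96*x^2 - 256*x + 256 = (x - 4)^4

Eigenvalues and multiplicities (the geometric multiplicity of λ is n − rank(A − λI), which equals the number of Jordan blocks for λ):
  λ = 4: algebraic multiplicity = 4, geometric multiplicity = 3

Determining the block sizes for each eigenvalue:
  λ = 4: 3 blocks summing to 4 forces exactly one block of size 2 and the rest size 1 → block sizes [2, 1, 1]

Assembling the blocks gives a Jordan form
J =
  [4, 1, 0, 0]
  [0, 4, 0, 0]
  [0, 0, 4, 0]
  [0, 0, 0, 4]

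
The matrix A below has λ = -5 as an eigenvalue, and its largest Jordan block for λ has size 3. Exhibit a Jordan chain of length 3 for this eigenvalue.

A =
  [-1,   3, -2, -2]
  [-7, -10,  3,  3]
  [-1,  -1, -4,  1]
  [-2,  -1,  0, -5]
A Jordan chain for λ = -5 of length 3:
v_1 = (1, -2, 0, -1)ᵀ
v_2 = (4, -7, -1, -2)ᵀ
v_3 = (1, 0, 0, 0)ᵀ

Let N = A − (-5)·I. We want v_3 with N^3 v_3 = 0 but N^2 v_3 ≠ 0; then v_{j-1} := N · v_j for j = 3, …, 2.

Pick v_3 = (1, 0, 0, 0)ᵀ.
Then v_2 = N · v_3 = (4, -7, -1, -2)ᵀ.
Then v_1 = N · v_2 = (1, -2, 0, -1)ᵀ.

Sanity check: (A − (-5)·I) v_1 = (0, 0, 0, 0)ᵀ = 0. ✓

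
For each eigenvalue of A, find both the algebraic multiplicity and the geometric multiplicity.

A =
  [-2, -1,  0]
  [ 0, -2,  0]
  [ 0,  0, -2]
λ = -2: alg = 3, geom = 2

Step 1 — factor the characteristic polynomial to read off the algebraic multiplicities:
  χ_A(x) = (x + 2)^3

Step 2 — compute geometric multiplicities via the rank-nullity identity g(λ) = n − rank(A − λI):
  rank(A − (-2)·I) = 1, so dim ker(A − (-2)·I) = n − 1 = 2

Summary:
  λ = -2: algebraic multiplicity = 3, geometric multiplicity = 2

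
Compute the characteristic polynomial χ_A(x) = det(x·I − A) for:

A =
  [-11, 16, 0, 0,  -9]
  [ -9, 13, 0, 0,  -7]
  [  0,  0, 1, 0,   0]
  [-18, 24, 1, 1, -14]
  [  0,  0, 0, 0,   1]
x^5 - 5*x^4 + 10*x^3 - 10*x^2 + 5*x - 1

Expanding det(x·I − A) (e.g. by cofactor expansion or by noting that A is similar to its Jordan form J, which has the same characteristic polynomial as A) gives
  χ_A(x) = x^5 - 5*x^4 + 10*x^3 - 10*x^2 + 5*x - 1
which factors as (x - 1)^5. The eigenvalues (with algebraic multiplicities) are λ = 1 with multiplicity 5.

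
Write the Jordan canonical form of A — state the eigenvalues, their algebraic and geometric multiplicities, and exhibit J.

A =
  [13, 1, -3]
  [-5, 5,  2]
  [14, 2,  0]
J_3(6)

The characteristic polynomial is
  det(x·I − A) = x^3 - 18*x^2 + 108*x - 216 = (x - 6)^3

Eigenvalues and multiplicities (the geometric multiplicity of λ is n − rank(A − λI), which equals the number of Jordan blocks for λ):
  λ = 6: algebraic multiplicity = 3, geometric multiplicity = 1

Determining the block sizes for each eigenvalue:
  λ = 6: one block (gm = 1), so the single block has size am = 3 → block sizes [3]

Assembling the blocks gives a Jordan form
J =
  [6, 1, 0]
  [0, 6, 1]
  [0, 0, 6]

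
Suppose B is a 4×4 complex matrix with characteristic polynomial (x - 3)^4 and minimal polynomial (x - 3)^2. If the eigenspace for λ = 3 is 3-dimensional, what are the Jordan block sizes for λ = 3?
Block sizes for λ = 3: [2, 1, 1]

Step 1 — from the characteristic polynomial, algebraic multiplicity of λ = 3 is 4. From dim ker(B − (3)·I) = 3, there are exactly 3 Jordan blocks for λ = 3.
Step 2 — from the minimal polynomial, the factor (x − 3)^2 tells us the largest block for λ = 3 has size 2.
Step 3 — with total size 4, 3 blocks, and largest block 2, the block sizes (in nonincreasing order) are [2, 1, 1].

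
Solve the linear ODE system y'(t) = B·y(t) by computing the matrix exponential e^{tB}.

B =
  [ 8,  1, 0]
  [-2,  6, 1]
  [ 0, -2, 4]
e^{tB} =
  [t^2*exp(6*t) + 2*t*exp(6*t) + exp(6*t), t^2*exp(6*t) + t*exp(6*t), t^2*exp(6*t)/2]
  [-2*t^2*exp(6*t) - 2*t*exp(6*t), -2*t^2*exp(6*t) + exp(6*t), -t^2*exp(6*t) + t*exp(6*t)]
  [2*t^2*exp(6*t), 2*t^2*exp(6*t) - 2*t*exp(6*t), t^2*exp(6*t) - 2*t*exp(6*t) + exp(6*t)]

Strategy: write B = P · J · P⁻¹ where J is a Jordan canonical form, so e^{tB} = P · e^{tJ} · P⁻¹, and e^{tJ} can be computed block-by-block.

B has Jordan form
J =
  [6, 1, 0]
  [0, 6, 1]
  [0, 0, 6]
(up to reordering of blocks).

Per-block formulas:
  For a 3×3 Jordan block J_3(6): exp(t · J_3(6)) = e^(6t)·(I + t·N + (t^2/2)·N^2), where N is the 3×3 nilpotent shift.

After assembling e^{tJ} and conjugating by P, we get:

e^{tB} =
  [t^2*exp(6*t) + 2*t*exp(6*t) + exp(6*t), t^2*exp(6*t) + t*exp(6*t), t^2*exp(6*t)/2]
  [-2*t^2*exp(6*t) - 2*t*exp(6*t), -2*t^2*exp(6*t) + exp(6*t), -t^2*exp(6*t) + t*exp(6*t)]
  [2*t^2*exp(6*t), 2*t^2*exp(6*t) - 2*t*exp(6*t), t^2*exp(6*t) - 2*t*exp(6*t) + exp(6*t)]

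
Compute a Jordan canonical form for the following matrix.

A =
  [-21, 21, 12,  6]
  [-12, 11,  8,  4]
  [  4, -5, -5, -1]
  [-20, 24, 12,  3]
J_2(-3) ⊕ J_2(-3)

The characteristic polynomial is
  det(x·I − A) = x^4 + 12*x^3 + 54*x^2 + 108*x + 81 = (x + 3)^4

Eigenvalues and multiplicities (the geometric multiplicity of λ is n − rank(A − λI), which equals the number of Jordan blocks for λ):
  λ = -3: algebraic multiplicity = 4, geometric multiplicity = 2

Determining the block sizes for each eigenvalue:
  λ = -3: with am = 4 and gm = 2, the partition is not yet determined (e.g. several partitions of 4 into 2 parts exist). Let N = A − (-3)·I. Computing rank(N^1) = 2, rank(N^2) = 0; the number of blocks of size ≥ j is rank(N^{j−1}) − rank(N^j), giving [2, 2]. So we have 2 block(s) of size 2 → block sizes [2, 2]

Assembling the blocks gives a Jordan form
J =
  [-3,  1,  0,  0]
  [ 0, -3,  0,  0]
  [ 0,  0, -3,  1]
  [ 0,  0,  0, -3]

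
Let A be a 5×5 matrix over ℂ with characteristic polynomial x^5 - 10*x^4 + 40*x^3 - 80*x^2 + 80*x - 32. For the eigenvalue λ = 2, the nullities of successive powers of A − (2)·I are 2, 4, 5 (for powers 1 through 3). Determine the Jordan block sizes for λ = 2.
Block sizes for λ = 2: [3, 2]

From the dimensions of kernels of powers, the number of Jordan blocks of size at least j is d_j − d_{j−1} where d_j = dim ker(N^j) (with d_0 = 0). Computing the differences gives [2, 2, 1].
The number of blocks of size exactly k is (#blocks of size ≥ k) − (#blocks of size ≥ k + 1), so the partition is: 1 block(s) of size 2, 1 block(s) of size 3.
In nonincreasing order the block sizes are [3, 2].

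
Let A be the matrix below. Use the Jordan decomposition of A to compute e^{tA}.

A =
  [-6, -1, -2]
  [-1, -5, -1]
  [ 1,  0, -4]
e^{tA} =
  [-t*exp(-5*t) + exp(-5*t), t^2*exp(-5*t)/2 - t*exp(-5*t), t^2*exp(-5*t)/2 - 2*t*exp(-5*t)]
  [-t*exp(-5*t), t^2*exp(-5*t)/2 + exp(-5*t), t^2*exp(-5*t)/2 - t*exp(-5*t)]
  [t*exp(-5*t), -t^2*exp(-5*t)/2, -t^2*exp(-5*t)/2 + t*exp(-5*t) + exp(-5*t)]

Strategy: write A = P · J · P⁻¹ where J is a Jordan canonical form, so e^{tA} = P · e^{tJ} · P⁻¹, and e^{tJ} can be computed block-by-block.

A has Jordan form
J =
  [-5,  1,  0]
  [ 0, -5,  1]
  [ 0,  0, -5]
(up to reordering of blocks).

Per-block formulas:
  For a 3×3 Jordan block J_3(-5): exp(t · J_3(-5)) = e^(-5t)·(I + t·N + (t^2/2)·N^2), where N is the 3×3 nilpotent shift.

After assembling e^{tJ} and conjugating by P, we get:

e^{tA} =
  [-t*exp(-5*t) + exp(-5*t), t^2*exp(-5*t)/2 - t*exp(-5*t), t^2*exp(-5*t)/2 - 2*t*exp(-5*t)]
  [-t*exp(-5*t), t^2*exp(-5*t)/2 + exp(-5*t), t^2*exp(-5*t)/2 - t*exp(-5*t)]
  [t*exp(-5*t), -t^2*exp(-5*t)/2, -t^2*exp(-5*t)/2 + t*exp(-5*t) + exp(-5*t)]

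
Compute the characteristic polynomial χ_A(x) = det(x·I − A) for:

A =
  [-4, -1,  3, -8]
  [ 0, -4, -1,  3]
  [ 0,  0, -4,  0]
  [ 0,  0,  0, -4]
x^4 + 16*x^3 + 96*x^2 + 256*x + 256

Expanding det(x·I − A) (e.g. by cofactor expansion or by noting that A is similar to its Jordan form J, which has the same characteristic polynomial as A) gives
  χ_A(x) = x^4 + 16*x^3 + 96*x^2 + 256*x + 256
which factors as (x + 4)^4. The eigenvalues (with algebraic multiplicities) are λ = -4 with multiplicity 4.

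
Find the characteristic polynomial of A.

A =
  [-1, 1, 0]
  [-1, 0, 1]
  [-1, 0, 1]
x^3

Expanding det(x·I − A) (e.g. by cofactor expansion or by noting that A is similar to its Jordan form J, which has the same characteristic polynomial as A) gives
  χ_A(x) = x^3
which factors as x^3. The eigenvalues (with algebraic multiplicities) are λ = 0 with multiplicity 3.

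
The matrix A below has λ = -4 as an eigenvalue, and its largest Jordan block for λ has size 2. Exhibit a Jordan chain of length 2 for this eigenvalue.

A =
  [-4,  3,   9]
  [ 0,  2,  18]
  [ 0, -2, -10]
A Jordan chain for λ = -4 of length 2:
v_1 = (3, 6, -2)ᵀ
v_2 = (0, 1, 0)ᵀ

Let N = A − (-4)·I. We want v_2 with N^2 v_2 = 0 but N^1 v_2 ≠ 0; then v_{j-1} := N · v_j for j = 2, …, 2.

Pick v_2 = (0, 1, 0)ᵀ.
Then v_1 = N · v_2 = (3, 6, -2)ᵀ.

Sanity check: (A − (-4)·I) v_1 = (0, 0, 0)ᵀ = 0. ✓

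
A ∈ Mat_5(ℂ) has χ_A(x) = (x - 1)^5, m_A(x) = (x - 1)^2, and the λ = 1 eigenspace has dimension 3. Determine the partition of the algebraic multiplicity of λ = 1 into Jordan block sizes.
Block sizes for λ = 1: [2, 2, 1]

Step 1 — from the characteristic polynomial, algebraic multiplicity of λ = 1 is 5. From dim ker(A − (1)·I) = 3, there are exactly 3 Jordan blocks for λ = 1.
Step 2 — from the minimal polynomial, the factor (x − 1)^2 tells us the largest block for λ = 1 has size 2.
Step 3 — with total size 5, 3 blocks, and largest block 2, the block sizes (in nonincreasing order) are [2, 2, 1].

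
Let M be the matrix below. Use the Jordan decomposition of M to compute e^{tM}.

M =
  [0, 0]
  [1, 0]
e^{tM} =
  [1, 0]
  [t, 1]

Strategy: write M = P · J · P⁻¹ where J is a Jordan canonical form, so e^{tM} = P · e^{tJ} · P⁻¹, and e^{tJ} can be computed block-by-block.

M has Jordan form
J =
  [0, 1]
  [0, 0]
(up to reordering of blocks).

Per-block formulas:
  For a 2×2 Jordan block J_2(0): exp(t · J_2(0)) = e^(0t)·(I + t·N), where N is the 2×2 nilpotent shift.

After assembling e^{tJ} and conjugating by P, we get:

e^{tM} =
  [1, 0]
  [t, 1]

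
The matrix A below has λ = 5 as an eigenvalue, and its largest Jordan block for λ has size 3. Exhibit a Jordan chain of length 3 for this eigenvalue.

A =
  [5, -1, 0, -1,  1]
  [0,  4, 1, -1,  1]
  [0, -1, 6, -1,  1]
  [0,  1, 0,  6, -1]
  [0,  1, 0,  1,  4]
A Jordan chain for λ = 5 of length 3:
v_1 = (1, 0, 0, -1, -1)ᵀ
v_2 = (-1, -1, -1, 1, 1)ᵀ
v_3 = (0, 1, 0, 0, 0)ᵀ

Let N = A − (5)·I. We want v_3 with N^3 v_3 = 0 but N^2 v_3 ≠ 0; then v_{j-1} := N · v_j for j = 3, …, 2.

Pick v_3 = (0, 1, 0, 0, 0)ᵀ.
Then v_2 = N · v_3 = (-1, -1, -1, 1, 1)ᵀ.
Then v_1 = N · v_2 = (1, 0, 0, -1, -1)ᵀ.

Sanity check: (A − (5)·I) v_1 = (0, 0, 0, 0, 0)ᵀ = 0. ✓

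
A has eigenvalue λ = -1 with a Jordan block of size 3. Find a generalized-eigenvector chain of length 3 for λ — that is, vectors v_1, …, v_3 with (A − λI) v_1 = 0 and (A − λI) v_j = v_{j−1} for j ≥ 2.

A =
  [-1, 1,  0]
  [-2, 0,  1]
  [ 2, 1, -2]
A Jordan chain for λ = -1 of length 3:
v_1 = (-2, 0, -4)ᵀ
v_2 = (0, -2, 2)ᵀ
v_3 = (1, 0, 0)ᵀ

Let N = A − (-1)·I. We want v_3 with N^3 v_3 = 0 but N^2 v_3 ≠ 0; then v_{j-1} := N · v_j for j = 3, …, 2.

Pick v_3 = (1, 0, 0)ᵀ.
Then v_2 = N · v_3 = (0, -2, 2)ᵀ.
Then v_1 = N · v_2 = (-2, 0, -4)ᵀ.

Sanity check: (A − (-1)·I) v_1 = (0, 0, 0)ᵀ = 0. ✓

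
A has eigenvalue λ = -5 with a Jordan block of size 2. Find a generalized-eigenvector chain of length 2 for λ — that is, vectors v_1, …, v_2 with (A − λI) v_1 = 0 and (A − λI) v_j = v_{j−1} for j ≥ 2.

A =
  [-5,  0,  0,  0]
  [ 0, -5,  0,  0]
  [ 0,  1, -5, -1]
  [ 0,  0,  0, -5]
A Jordan chain for λ = -5 of length 2:
v_1 = (0, 0, 1, 0)ᵀ
v_2 = (0, 1, 0, 0)ᵀ

Let N = A − (-5)·I. We want v_2 with N^2 v_2 = 0 but N^1 v_2 ≠ 0; then v_{j-1} := N · v_j for j = 2, …, 2.

Pick v_2 = (0, 1, 0, 0)ᵀ.
Then v_1 = N · v_2 = (0, 0, 1, 0)ᵀ.

Sanity check: (A − (-5)·I) v_1 = (0, 0, 0, 0)ᵀ = 0. ✓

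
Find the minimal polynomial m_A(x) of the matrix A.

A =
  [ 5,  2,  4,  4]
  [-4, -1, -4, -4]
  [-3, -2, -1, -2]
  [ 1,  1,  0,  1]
x^2 - 2*x + 1

The characteristic polynomial is χ_A(x) = (x - 1)^4, so the eigenvalues are known. The minimal polynomial is
  m_A(x) = Π_λ (x − λ)^{k_λ}
where k_λ is the size of the *largest* Jordan block for λ (equivalently, the smallest k with (A − λI)^k v = 0 for every generalised eigenvector v of λ).

  λ = 1: largest Jordan block has size 2, contributing (x − 1)^2

So m_A(x) = (x - 1)^2 = x^2 - 2*x + 1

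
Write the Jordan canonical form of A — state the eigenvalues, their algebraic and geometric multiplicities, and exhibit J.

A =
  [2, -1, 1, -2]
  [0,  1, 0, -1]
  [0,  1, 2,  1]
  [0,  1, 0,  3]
J_2(2) ⊕ J_2(2)

The characteristic polynomial is
  det(x·I − A) = x^4 - 8*x^3 + 24*x^2 - 32*x + 16 = (x - 2)^4

Eigenvalues and multiplicities (the geometric multiplicity of λ is n − rank(A − λI), which equals the number of Jordan blocks for λ):
  λ = 2: algebraic multiplicity = 4, geometric multiplicity = 2

Determining the block sizes for each eigenvalue:
  λ = 2: with am = 4 and gm = 2, the partition is not yet determined (e.g. several partitions of 4 into 2 parts exist). Let N = A − (2)·I. Computing rank(N^1) = 2, rank(N^2) = 0; the number of blocks of size ≥ j is rank(N^{j−1}) − rank(N^j), giving [2, 2]. So we have 2 block(s) of size 2 → block sizes [2, 2]

Assembling the blocks gives a Jordan form
J =
  [2, 1, 0, 0]
  [0, 2, 0, 0]
  [0, 0, 2, 1]
  [0, 0, 0, 2]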